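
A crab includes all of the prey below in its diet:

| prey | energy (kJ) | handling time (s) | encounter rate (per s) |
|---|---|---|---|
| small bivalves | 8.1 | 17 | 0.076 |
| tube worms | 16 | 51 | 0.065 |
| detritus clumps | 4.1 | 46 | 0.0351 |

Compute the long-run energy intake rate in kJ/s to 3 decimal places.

0.249 kJ/s

R = (0.076×8.1 + 0.065×16 + 0.0351×4.1) / (1 + 0.076×17 + 0.065×51 + 0.0351×46) = 1.8/7.222 = 0.2492 kJ/s.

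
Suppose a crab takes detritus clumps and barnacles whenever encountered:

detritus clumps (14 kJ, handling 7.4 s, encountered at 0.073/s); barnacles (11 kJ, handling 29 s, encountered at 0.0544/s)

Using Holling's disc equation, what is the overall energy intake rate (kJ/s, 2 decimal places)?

0.52 kJ/s

Energy encountered per unit search time: 0.073×14 + 0.0544×11 = 1.62 kJ/s.
Handling time per unit search time: 0.073×7.4 + 0.0544×29 = 2.118.
Rate = 1.62/(1 + 2.118) = 0.5197 kJ/s.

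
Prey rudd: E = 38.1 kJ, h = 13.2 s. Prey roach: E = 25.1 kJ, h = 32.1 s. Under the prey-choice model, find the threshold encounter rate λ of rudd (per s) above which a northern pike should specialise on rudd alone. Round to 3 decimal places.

0.028 per s

Drop roach once their profitability E₂/h₂ falls below the rate achievable on rudd alone: E₂/h₂ = λE₁/(1 + λh₁).
Solve for λ: λE₁h₂ = E₂(1 + λh₁) → λ(E₁h₂ − E₂h₁) = E₂ → λ = E₂/(E₁h₂ − E₂h₁).
λ = 25.1/(38.1×32.1 − 25.1×13.2) = 25.1/891.7 = 0.02815 per s.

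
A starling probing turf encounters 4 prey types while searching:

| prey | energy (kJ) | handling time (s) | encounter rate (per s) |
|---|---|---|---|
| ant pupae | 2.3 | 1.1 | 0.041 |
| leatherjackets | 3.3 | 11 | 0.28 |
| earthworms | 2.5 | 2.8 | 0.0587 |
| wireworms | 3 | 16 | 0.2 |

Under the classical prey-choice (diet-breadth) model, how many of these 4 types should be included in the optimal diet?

3

E/h in descending order: ant pupae 2.09, earthworms 0.893, leatherjackets 0.3, wireworms 0.188 kJ/s. The optimal diet is the largest prefix of this list for which every included type satisfies E_i/h_i > R on the types above it.
Rate on top 1: 0.09023. earthworms: 0.893 > 0.09023 → include.
Rate on top 2: 0.1993. leatherjackets: 0.3 > 0.1993 → include.
Rate on top 3: 0.2716. wireworms: 0.188 < 0.2716 → exclude; stop.
Optimal diet: ant pupae, earthworms, leatherjackets — 3 of 4 types.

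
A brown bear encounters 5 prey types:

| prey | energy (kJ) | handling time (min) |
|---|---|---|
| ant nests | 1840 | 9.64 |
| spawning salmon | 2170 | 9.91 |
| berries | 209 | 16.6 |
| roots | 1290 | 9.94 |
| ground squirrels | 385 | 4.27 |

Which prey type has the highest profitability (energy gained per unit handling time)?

In descending order of E/h:
spawning salmon: 2170/9.91 = 219 kJ/min
ant nests: 1840/9.64 = 191 kJ/min
roots: 1290/9.94 = 130 kJ/min
ground squirrels: 385/4.27 = 90.2 kJ/min
berries: 209/16.6 = 12.6 kJ/min

spawning salmon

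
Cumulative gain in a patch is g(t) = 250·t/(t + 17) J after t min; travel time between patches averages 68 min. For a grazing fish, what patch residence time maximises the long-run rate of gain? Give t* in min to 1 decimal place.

Optimal t* satisfies g'(t*) = g(t*)/(T + t*).
g'(t) = 250·17/(t + 17)². Setting 250·17/(t+17)² = 250t/[(t+17)(68+t)] gives 17(68+t) = t(t+17), so t² = 17×68 = 1156.
t* = √1156 = 34 min.

34.0 min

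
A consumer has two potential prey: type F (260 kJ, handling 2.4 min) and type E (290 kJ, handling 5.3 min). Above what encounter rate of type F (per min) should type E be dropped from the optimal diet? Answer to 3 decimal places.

0.425 per min

At the threshold, the rate on type F alone equals the profitability of type E: λ·260/(1 + λ·2.4) = 290/5.3 = 54.72.
Rearranging, λ(260 − 54.72×2.4) = 54.72, so λ = 54.72/128.7 = 0.4252 per min.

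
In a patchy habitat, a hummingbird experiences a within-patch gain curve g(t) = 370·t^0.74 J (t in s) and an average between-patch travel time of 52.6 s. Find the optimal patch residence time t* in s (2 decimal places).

149.71 s

Maximise g(t)/(T+t): set derivative to zero → g'(t)(T+t) = g(t).
g'(t) = 0.74·370·t^-0.26. Setting 0.74·370·t^-0.26 = 370·t^0.74/(52.6+t) gives 0.74(52.6+t) = t, so 0.26·t = 0.74×52.6.
t* = 0.74×52.6/0.26 = 149.7 s.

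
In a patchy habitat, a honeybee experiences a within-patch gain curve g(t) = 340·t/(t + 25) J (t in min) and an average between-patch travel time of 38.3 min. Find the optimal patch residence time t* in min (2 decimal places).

Maximise g(t)/(T+t): set derivative to zero → g'(t)(T+t) = g(t).
g'(t) = 340·25/(t + 25)². Setting 340·25/(t+25)² = 340t/[(t+25)(38.3+t)] gives 25(38.3+t) = t(t+25), so t² = 25×38.3 = 957.5.
t* = √957.5 = 30.94 min.

30.94 min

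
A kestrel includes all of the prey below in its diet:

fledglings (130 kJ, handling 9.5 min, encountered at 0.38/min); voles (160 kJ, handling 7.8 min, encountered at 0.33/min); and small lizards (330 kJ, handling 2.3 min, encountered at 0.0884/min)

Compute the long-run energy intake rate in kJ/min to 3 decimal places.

17.783 kJ/min

R = (0.38×130 + 0.33×160 + 0.0884×330) / (1 + 0.38×9.5 + 0.33×7.8 + 0.0884×2.3) = 131.4/7.387 = 17.78 kJ/min.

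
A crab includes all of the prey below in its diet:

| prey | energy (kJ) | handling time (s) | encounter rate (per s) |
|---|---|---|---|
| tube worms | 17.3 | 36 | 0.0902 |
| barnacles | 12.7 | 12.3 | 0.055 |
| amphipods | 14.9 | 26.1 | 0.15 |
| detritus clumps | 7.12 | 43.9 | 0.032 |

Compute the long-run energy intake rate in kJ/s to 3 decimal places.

R = (0.0902×17.3 + 0.055×12.7 + 0.15×14.9 + 0.032×7.12) / (1 + 0.0902×36 + 0.055×12.3 + 0.15×26.1 + 0.032×43.9) = 4.722/10.24 = 0.461 kJ/s.

0.461 kJ/s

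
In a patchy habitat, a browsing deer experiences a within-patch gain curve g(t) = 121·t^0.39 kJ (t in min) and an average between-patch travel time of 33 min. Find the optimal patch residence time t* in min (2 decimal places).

Optimal t* satisfies g'(t*) = g(t*)/(T + t*).
g'(t) = 0.39·121·t^-0.61. Setting 0.39·121·t^-0.61 = 121·t^0.39/(33+t) gives 0.39(33+t) = t, so 0.61·t = 0.39×33.
t* = 0.39×33/0.61 = 21.1 min.

21.10 min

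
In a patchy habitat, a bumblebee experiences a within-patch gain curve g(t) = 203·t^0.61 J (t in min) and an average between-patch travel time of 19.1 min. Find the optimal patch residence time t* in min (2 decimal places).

29.87 min

Optimal t* satisfies g'(t*) = g(t*)/(T + t*).
g'(t) = 0.61·203·t^-0.39. Setting 0.61·203·t^-0.39 = 203·t^0.61/(19.1+t) gives 0.61(19.1+t) = t, so 0.39·t = 0.61×19.1.
t* = 0.61×19.1/0.39 = 29.87 min.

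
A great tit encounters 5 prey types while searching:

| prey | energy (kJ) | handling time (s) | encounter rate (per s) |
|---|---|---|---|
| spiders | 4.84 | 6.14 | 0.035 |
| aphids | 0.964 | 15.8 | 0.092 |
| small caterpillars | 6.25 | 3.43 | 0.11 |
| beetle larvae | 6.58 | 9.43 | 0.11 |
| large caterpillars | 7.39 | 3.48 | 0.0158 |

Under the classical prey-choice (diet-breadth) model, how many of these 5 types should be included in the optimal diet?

Profitabilities (E/h, kJ/s): large caterpillars 2.12, small caterpillars 1.82, spiders 0.788, beetle larvae 0.698, aphids 0.061. Add prey in this order while the next type's profitability exceeds the intake rate on those already taken.
Rate on top 1: 0.1107. small caterpillars: 1.82 > 0.1107 → include.
Rate on top 2: 0.5615. spiders: 0.788 > 0.5615 → include.
Rate on top 3: 0.5911. beetle larvae: 0.698 > 0.5911 → include.
Rate on top 4: 0.6323. aphids: 0.061 < 0.6323 → exclude; stop.
Optimal diet: large caterpillars, small caterpillars, spiders, beetle larvae — 4 of 5 types.

4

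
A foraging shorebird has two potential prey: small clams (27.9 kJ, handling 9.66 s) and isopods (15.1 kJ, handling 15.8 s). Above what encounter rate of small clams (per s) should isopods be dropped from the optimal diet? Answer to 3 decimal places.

At the threshold, the rate on small clams alone equals the profitability of isopods: λ·27.9/(1 + λ·9.66) = 15.1/15.8 = 0.9557.
Rearranging, λ(27.9 − 0.9557×9.66) = 0.9557, so λ = 0.9557/18.67 = 0.05119 per s.

0.051 per s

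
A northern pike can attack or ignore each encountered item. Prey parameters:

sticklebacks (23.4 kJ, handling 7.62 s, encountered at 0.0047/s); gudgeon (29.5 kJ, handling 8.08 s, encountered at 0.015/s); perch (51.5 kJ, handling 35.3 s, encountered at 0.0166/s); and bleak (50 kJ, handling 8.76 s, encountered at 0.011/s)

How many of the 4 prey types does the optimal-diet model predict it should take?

4

Profitabilities (E/h, kJ/s): bleak 5.71, gudgeon 3.65, sticklebacks 3.07, perch 1.46. Add prey in this order while the next type's profitability exceeds the intake rate on those already taken.
Rate on top 1: 0.5017. gudgeon: 3.65 > 0.5017 → include.
Rate on top 2: 0.8152. sticklebacks: 3.07 > 0.8152 → include.
Rate on top 3: 0.8796. perch: 1.46 > 0.8796 → include.
Optimal diet: bleak, gudgeon, sticklebacks, perch — 4 of 4 types.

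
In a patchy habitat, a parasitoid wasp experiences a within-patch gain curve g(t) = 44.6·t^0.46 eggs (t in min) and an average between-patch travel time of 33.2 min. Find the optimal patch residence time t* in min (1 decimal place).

28.3 min

Maximise g(t)/(T+t): set derivative to zero → g'(t)(T+t) = g(t).
g'(t) = 0.46·44.6·t^-0.54. Setting 0.46·44.6·t^-0.54 = 44.6·t^0.46/(33.2+t) gives 0.46(33.2+t) = t, so 0.54·t = 0.46×33.2.
t* = 0.46×33.2/0.54 = 28.28 min.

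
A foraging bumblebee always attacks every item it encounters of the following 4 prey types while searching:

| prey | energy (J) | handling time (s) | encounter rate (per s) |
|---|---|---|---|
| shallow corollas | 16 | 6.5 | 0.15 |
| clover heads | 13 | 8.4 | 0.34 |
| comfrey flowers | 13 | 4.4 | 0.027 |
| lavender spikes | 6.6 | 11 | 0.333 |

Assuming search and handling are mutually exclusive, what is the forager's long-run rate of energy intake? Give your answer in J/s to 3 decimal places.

1.088 J/s

R = Σλ_iE_i / (1 + Σλ_ih_i)
Numerator: 0.15×16 + 0.34×13 + 0.027×13 + 0.333×6.6 = 9.369
Denominator: 1 + 0.15×6.5 + 0.34×8.4 + 0.027×4.4 + 0.333×11 = 8.613
R = 9.369/8.613 = 1.088 J/s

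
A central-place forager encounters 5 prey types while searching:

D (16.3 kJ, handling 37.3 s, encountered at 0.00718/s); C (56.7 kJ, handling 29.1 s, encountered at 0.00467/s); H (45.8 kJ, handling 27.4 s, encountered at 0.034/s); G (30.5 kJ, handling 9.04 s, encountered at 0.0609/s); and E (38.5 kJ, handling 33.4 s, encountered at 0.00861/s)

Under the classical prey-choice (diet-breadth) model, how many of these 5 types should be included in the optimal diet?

E/h in descending order: G 3.37, C 1.95, H 1.67, E 1.15, D 0.437 kJ/s. The optimal diet is the largest prefix of this list for which every included type satisfies E_i/h_i > R on the types above it.
Rate on top 1: 1.198. C: 1.95 > 1.198 → include.
Rate on top 2: 1.258. H: 1.67 > 1.258 → include.
Rate on top 3: 1.405. E: 1.15 < 1.405 → exclude; stop.
Optimal diet: G, C, H — 3 of 5 types.

3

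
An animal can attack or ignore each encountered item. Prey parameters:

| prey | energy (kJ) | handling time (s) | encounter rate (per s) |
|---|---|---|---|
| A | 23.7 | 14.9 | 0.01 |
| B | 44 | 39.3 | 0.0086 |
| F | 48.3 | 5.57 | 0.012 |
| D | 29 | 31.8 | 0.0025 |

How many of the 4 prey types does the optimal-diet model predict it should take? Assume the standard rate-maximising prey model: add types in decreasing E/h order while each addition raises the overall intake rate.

Rank by E/h (kJ/s): F 8.67, A 1.59, B 1.12, D 0.912. Include each in turn until the next type's E/h falls below the running intake rate.
Rate on top 1: 0.5433. A: 1.59 > 0.5433 → include.
Rate on top 2: 0.6716. B: 1.12 > 0.6716 → include.
Rate on top 3: 0.7691. D: 0.912 > 0.7691 → include.
Optimal diet: F, A, B, D — 4 of 4 types.

4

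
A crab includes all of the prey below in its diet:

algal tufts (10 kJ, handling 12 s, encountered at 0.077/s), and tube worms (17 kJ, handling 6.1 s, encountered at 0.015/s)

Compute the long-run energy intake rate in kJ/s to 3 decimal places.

0.509 kJ/s

R = Σλ_iE_i / (1 + Σλ_ih_i)
Numerator: 0.077×10 + 0.015×17 = 1.025
Denominator: 1 + 0.077×12 + 0.015×6.1 = 2.015
R = 1.025/2.015 = 0.5086 kJ/s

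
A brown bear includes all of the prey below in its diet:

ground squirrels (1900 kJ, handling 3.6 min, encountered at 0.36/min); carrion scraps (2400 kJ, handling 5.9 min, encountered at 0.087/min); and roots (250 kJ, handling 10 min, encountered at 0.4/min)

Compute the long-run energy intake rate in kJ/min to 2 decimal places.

145.80 kJ/min

R = (0.36×1900 + 0.087×2400 + 0.4×250) / (1 + 0.36×3.6 + 0.087×5.9 + 0.4×10) = 992.8/6.809 = 145.8 kJ/min.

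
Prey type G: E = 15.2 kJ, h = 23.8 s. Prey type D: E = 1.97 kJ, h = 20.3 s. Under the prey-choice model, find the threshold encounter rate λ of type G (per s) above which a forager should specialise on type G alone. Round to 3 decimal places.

0.008 per s

The zero-one rule: include type D iff E₂/h₂ > λE₁/(1+λh₁). Equality gives the switch point.
λE₁h₂ = E₂ + λE₂h₁ ⇒ λ = E₂/(E₁h₂ − E₂h₁) = 1.97/(308.6 − 46.89) = 0.007528 per s.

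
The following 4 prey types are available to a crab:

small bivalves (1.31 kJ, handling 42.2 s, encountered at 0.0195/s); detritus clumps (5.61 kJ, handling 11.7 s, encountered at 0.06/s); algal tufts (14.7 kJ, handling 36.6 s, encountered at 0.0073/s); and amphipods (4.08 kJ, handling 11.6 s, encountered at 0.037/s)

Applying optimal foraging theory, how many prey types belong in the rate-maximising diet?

3

Profitabilities (E/h, kJ/s): detritus clumps 0.479, algal tufts 0.402, amphipods 0.352, small bivalves 0.031. Add prey in this order while the next type's profitability exceeds the intake rate on those already taken.
Rate on top 1: 0.1978. algal tufts: 0.402 > 0.1978 → include.
Rate on top 2: 0.2254. amphipods: 0.352 > 0.2254 → include.
Rate on top 3: 0.248. small bivalves: 0.031 < 0.248 → exclude; stop.
Optimal diet: detritus clumps, algal tufts, amphipods — 3 of 4 types.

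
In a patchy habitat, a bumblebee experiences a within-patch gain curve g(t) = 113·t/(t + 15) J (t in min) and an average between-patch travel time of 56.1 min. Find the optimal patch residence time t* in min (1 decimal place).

29.0 min

Optimal t* satisfies g'(t*) = g(t*)/(T + t*).
g'(t) = 113·15/(t + 15)². Setting 113·15/(t+15)² = 113t/[(t+15)(56.1+t)] gives 15(56.1+t) = t(t+15), so t² = 15×56.1 = 841.5.
t* = √841.5 = 29.01 min.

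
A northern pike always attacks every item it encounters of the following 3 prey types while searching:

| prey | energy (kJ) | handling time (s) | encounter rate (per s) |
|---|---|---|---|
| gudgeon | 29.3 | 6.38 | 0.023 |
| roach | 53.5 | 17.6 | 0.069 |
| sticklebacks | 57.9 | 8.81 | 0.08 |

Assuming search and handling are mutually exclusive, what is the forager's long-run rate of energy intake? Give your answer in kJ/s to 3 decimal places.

2.935 kJ/s

R = (0.023×29.3 + 0.069×53.5 + 0.08×57.9) / (1 + 0.023×6.38 + 0.069×17.6 + 0.08×8.81) = 8.997/3.066 = 2.935 kJ/s.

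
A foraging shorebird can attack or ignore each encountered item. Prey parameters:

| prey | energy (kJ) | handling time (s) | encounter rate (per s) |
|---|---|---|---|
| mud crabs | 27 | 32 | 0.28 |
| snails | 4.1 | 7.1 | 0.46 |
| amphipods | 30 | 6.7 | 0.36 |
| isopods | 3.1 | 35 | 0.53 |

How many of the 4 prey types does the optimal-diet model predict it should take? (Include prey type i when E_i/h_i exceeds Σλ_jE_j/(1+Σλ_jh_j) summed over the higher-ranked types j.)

1

Rank by E/h (kJ/s): amphipods 4.48, mud crabs 0.844, snails 0.577, isopods 0.0886. Include each in turn until the next type's E/h falls below the running intake rate.
Rate on top 1: 3.165. mud crabs: 0.844 < 3.165 → exclude; stop.
Optimal diet: amphipods — 1 of 4 types.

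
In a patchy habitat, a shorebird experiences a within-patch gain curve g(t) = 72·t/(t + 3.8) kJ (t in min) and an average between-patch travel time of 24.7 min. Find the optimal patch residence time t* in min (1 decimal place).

9.7 min

By the marginal value theorem, leave when the instantaneous gain rate g'(t) equals the habitat-wide average g(t)/(T + t).
g'(t) = 72·3.8/(t + 3.8)². Setting 72·3.8/(t+3.8)² = 72t/[(t+3.8)(24.7+t)] gives 3.8(24.7+t) = t(t+3.8), so t² = 3.8×24.7 = 93.86.
t* = √93.86 = 9.688 min.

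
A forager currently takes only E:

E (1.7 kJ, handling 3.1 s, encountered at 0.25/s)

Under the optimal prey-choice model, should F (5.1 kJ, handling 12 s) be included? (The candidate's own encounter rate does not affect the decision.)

Intake rate on the current diet: R = (0.25×1.7) / (1 + 0.25×3.1) = 0.425/1.775 = 0.2394 kJ/s.
F: E/h = 5.1/12 = 0.425 kJ/s.
Since 0.425 > R, including F increases the long-run rate.

Yes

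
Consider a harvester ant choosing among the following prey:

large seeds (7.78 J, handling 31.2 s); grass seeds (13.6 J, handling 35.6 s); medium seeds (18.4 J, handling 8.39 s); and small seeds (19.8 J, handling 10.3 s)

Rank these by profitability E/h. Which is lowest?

Profitability E/h (J/s): large seeds = 7.78/31.2 = 0.249, grass seeds = 13.6/35.6 = 0.382, medium seeds = 18.4/8.39 = 2.19, small seeds = 19.8/10.3 = 1.92.
Ranked: medium seeds > small seeds > grass seeds > large seeds.

large seeds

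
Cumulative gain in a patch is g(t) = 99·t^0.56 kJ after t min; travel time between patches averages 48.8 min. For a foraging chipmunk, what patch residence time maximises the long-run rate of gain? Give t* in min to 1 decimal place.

62.1 min

Optimal t* satisfies g'(t*) = g(t*)/(T + t*).
g'(t) = 0.56·99·t^-0.44. Setting 0.56·99·t^-0.44 = 99·t^0.56/(48.8+t) gives 0.56(48.8+t) = t, so 0.44·t = 0.56×48.8.
t* = 0.56×48.8/0.44 = 62.11 min.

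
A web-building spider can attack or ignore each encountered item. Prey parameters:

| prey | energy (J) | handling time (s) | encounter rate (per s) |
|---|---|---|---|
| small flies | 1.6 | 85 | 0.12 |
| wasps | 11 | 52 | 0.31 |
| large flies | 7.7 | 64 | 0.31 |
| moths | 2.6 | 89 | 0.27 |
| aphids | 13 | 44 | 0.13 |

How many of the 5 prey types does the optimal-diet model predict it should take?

1

Rank by E/h (J/s): aphids 0.295, wasps 0.212, large flies 0.12, moths 0.0292, small flies 0.0188. Include each in turn until the next type's E/h falls below the running intake rate.
Rate on top 1: 0.2515. wasps: 0.212 < 0.2515 → exclude; stop.
Optimal diet: aphids — 1 of 5 types.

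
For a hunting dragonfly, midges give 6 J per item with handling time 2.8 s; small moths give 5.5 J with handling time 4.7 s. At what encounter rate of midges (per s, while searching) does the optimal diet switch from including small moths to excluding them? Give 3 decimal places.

0.430 per s

Drop small moths once their profitability E₂/h₂ falls below the rate achievable on midges alone: E₂/h₂ = λE₁/(1 + λh₁).
Solve for λ: λE₁h₂ = E₂(1 + λh₁) → λ(E₁h₂ − E₂h₁) = E₂ → λ = E₂/(E₁h₂ − E₂h₁).
λ = 5.5/(6×4.7 − 5.5×2.8) = 5.5/12.8 = 0.4297 per s.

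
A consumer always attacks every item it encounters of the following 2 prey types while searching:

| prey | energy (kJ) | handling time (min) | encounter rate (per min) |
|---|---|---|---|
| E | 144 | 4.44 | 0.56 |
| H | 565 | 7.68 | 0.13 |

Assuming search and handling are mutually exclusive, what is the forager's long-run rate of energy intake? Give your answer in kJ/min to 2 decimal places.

Energy encountered per unit search time: 0.56×144 + 0.13×565 = 154.1 kJ/min.
Handling time per unit search time: 0.56×4.44 + 0.13×7.68 = 3.485.
Rate = 154.1/(1 + 3.485) = 34.36 kJ/min.

34.36 kJ/min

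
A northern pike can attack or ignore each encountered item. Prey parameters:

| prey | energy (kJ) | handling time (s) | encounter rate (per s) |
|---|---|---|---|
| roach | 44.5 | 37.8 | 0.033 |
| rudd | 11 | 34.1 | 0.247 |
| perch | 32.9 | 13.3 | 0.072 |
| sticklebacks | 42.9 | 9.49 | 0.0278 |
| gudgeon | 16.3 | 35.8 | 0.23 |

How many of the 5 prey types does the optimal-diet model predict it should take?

2

Profitabilities (E/h, kJ/s): sticklebacks 4.52, perch 2.47, roach 1.18, gudgeon 0.455, rudd 0.323. Add prey in this order while the next type's profitability exceeds the intake rate on those already taken.
Rate on top 1: 0.9437. perch: 2.47 > 0.9437 → include.
Rate on top 2: 1.603. roach: 1.18 < 1.603 → exclude; stop.
Optimal diet: sticklebacks, perch — 2 of 5 types.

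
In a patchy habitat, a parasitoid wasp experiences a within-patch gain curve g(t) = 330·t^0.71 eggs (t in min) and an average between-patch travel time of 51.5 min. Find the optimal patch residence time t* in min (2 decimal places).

Optimal t* satisfies g'(t*) = g(t*)/(T + t*).
g'(t) = 0.71·330·t^-0.29. Setting 0.71·330·t^-0.29 = 330·t^0.71/(51.5+t) gives 0.71(51.5+t) = t, so 0.29·t = 0.71×51.5.
t* = 0.71×51.5/0.29 = 126.1 min.

126.09 min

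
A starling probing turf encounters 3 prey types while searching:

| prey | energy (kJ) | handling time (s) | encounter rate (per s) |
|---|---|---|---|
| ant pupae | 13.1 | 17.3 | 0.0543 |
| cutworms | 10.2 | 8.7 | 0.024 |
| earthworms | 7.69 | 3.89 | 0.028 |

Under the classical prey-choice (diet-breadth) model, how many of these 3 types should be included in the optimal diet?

3

Rank by E/h (kJ/s): earthworms 1.98, cutworms 1.17, ant pupae 0.757. Include each in turn until the next type's E/h falls below the running intake rate.
Rate on top 1: 0.1942. cutworms: 1.17 > 0.1942 → include.
Rate on top 2: 0.3492. ant pupae: 0.757 > 0.3492 → include.
Optimal diet: earthworms, cutworms, ant pupae — 3 of 3 types.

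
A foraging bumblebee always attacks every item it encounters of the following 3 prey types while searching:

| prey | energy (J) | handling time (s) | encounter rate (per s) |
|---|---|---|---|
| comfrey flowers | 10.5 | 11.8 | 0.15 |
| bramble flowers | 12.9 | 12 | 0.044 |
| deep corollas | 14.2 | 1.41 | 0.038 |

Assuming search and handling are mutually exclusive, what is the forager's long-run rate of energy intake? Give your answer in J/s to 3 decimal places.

R = (0.15×10.5 + 0.044×12.9 + 0.038×14.2) / (1 + 0.15×11.8 + 0.044×12 + 0.038×1.41) = 2.682/3.352 = 0.8003 J/s.

0.800 J/s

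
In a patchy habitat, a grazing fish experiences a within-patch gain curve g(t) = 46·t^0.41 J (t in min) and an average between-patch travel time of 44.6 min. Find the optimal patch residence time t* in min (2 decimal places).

30.99 min

Maximise g(t)/(T+t): set derivative to zero → g'(t)(T+t) = g(t).
g'(t) = 0.41·46·t^-0.59. Setting 0.41·46·t^-0.59 = 46·t^0.41/(44.6+t) gives 0.41(44.6+t) = t, so 0.59·t = 0.41×44.6.
t* = 0.41×44.6/0.59 = 30.99 min.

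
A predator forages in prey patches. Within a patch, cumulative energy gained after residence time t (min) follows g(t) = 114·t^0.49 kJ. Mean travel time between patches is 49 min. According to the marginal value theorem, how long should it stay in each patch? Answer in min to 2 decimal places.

47.08 min

By the marginal value theorem, leave when the instantaneous gain rate g'(t) equals the habitat-wide average g(t)/(T + t).
g'(t) = 0.49·114·t^-0.51. Setting 0.49·114·t^-0.51 = 114·t^0.49/(49+t) gives 0.49(49+t) = t, so 0.51·t = 0.49×49.
t* = 0.49×49/0.51 = 47.08 min.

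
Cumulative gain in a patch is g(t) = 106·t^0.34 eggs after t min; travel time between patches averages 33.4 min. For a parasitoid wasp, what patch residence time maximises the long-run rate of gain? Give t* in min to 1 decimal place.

17.2 min

Optimal t* satisfies g'(t*) = g(t*)/(T + t*).
g'(t) = 0.34·106·t^-0.66. Setting 0.34·106·t^-0.66 = 106·t^0.34/(33.4+t) gives 0.34(33.4+t) = t, so 0.66·t = 0.34×33.4.
t* = 0.34×33.4/0.66 = 17.21 min.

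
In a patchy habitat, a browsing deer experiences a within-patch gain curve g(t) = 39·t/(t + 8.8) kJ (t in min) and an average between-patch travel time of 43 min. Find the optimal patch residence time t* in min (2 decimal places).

19.45 min

Optimal t* satisfies g'(t*) = g(t*)/(T + t*).
g'(t) = 39·8.8/(t + 8.8)². Setting 39·8.8/(t+8.8)² = 39t/[(t+8.8)(43+t)] gives 8.8(43+t) = t(t+8.8), so t² = 8.8×43 = 378.4.
t* = √378.4 = 19.45 min.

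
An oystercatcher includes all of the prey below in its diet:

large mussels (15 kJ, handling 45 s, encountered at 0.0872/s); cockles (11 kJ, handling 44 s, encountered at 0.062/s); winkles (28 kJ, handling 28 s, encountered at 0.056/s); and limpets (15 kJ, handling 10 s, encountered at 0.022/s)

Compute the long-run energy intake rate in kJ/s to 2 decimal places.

0.41 kJ/s

R = (0.0872×15 + 0.062×11 + 0.056×28 + 0.022×15) / (1 + 0.0872×45 + 0.062×44 + 0.056×28 + 0.022×10) = 3.888/9.44 = 0.4119 kJ/s.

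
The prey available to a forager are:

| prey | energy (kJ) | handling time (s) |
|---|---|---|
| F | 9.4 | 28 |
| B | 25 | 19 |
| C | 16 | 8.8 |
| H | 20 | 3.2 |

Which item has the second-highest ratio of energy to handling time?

C

In descending order of E/h:
H: 20/3.2 = 6.25 kJ/s
C: 16/8.8 = 1.82 kJ/s
B: 25/19 = 1.32 kJ/s
F: 9.4/28 = 0.336 kJ/s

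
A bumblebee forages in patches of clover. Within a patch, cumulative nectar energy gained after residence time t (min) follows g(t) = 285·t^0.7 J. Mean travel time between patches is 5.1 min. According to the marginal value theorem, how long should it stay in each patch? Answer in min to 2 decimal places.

11.90 min

By the marginal value theorem, leave when the instantaneous gain rate g'(t) equals the habitat-wide average g(t)/(T + t).
g'(t) = 0.7·285·t^-0.3. Setting 0.7·285·t^-0.3 = 285·t^0.7/(5.1+t) gives 0.7(5.1+t) = t, so 0.30·t = 0.7×5.1.
t* = 0.7×5.1/0.30 = 11.9 min.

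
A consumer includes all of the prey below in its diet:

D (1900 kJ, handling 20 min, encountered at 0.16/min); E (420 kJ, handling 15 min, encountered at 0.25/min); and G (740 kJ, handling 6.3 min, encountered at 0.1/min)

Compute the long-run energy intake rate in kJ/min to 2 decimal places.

Energy encountered per unit search time: 0.16×1900 + 0.25×420 + 0.1×740 = 483 kJ/min.
Handling time per unit search time: 0.16×20 + 0.25×15 + 0.1×6.3 = 7.58.
Rate = 483/(1 + 7.58) = 56.29 kJ/min.

56.29 kJ/min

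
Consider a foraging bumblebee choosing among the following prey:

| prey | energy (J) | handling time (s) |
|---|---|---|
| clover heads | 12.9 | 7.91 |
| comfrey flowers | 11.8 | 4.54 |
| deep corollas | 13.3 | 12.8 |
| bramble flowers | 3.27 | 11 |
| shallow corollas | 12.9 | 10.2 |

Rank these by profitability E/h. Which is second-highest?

clover heads

In descending order of E/h:
comfrey flowers: 11.8/4.54 = 2.6 J/s
clover heads: 12.9/7.91 = 1.63 J/s
shallow corollas: 12.9/10.2 = 1.26 J/s
deep corollas: 13.3/12.8 = 1.04 J/s
bramble flowers: 3.27/11 = 0.297 J/s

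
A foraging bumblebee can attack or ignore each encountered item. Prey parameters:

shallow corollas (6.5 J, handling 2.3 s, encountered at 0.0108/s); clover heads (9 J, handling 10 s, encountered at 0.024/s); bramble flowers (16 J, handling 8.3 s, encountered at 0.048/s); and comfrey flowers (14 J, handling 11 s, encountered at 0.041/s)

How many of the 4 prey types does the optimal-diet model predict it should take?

4

Profitabilities (E/h, J/s): shallow corollas 2.83, bramble flowers 1.93, comfrey flowers 1.27, clover heads 0.9. Add prey in this order while the next type's profitability exceeds the intake rate on those already taken.
Rate on top 1: 0.0685. bramble flowers: 1.93 > 0.0685 → include.
Rate on top 2: 0.5889. comfrey flowers: 1.27 > 0.5889 → include.
Rate on top 3: 0.7535. clover heads: 0.9 > 0.7535 → include.
Optimal diet: shallow corollas, bramble flowers, comfrey flowers, clover heads — 4 of 4 types.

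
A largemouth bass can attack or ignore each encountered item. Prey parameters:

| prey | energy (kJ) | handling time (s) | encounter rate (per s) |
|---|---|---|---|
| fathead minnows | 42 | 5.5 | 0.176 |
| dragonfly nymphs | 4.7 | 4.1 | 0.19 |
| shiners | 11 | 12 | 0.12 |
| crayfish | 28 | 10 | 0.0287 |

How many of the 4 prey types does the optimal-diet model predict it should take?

E/h in descending order: fathead minnows 7.64, crayfish 2.8, dragonfly nymphs 1.15, shiners 0.917 kJ/s. The optimal diet is the largest prefix of this list for which every included type satisfies E_i/h_i > R on the types above it.
Rate on top 1: 3.756. crayfish: 2.8 < 3.756 → exclude; stop.
Optimal diet: fathead minnows — 1 of 4 types.

1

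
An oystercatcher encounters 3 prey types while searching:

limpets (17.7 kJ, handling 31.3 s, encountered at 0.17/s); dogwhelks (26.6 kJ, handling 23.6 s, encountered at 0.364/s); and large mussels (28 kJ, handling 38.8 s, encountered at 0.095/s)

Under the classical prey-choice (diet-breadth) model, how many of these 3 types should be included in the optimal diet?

1

E/h in descending order: dogwhelks 1.13, large mussels 0.722, limpets 0.565 kJ/s. The optimal diet is the largest prefix of this list for which every included type satisfies E_i/h_i > R on the types above it.
Rate on top 1: 1.01. large mussels: 0.722 < 1.01 → exclude; stop.
Optimal diet: dogwhelks — 1 of 3 types.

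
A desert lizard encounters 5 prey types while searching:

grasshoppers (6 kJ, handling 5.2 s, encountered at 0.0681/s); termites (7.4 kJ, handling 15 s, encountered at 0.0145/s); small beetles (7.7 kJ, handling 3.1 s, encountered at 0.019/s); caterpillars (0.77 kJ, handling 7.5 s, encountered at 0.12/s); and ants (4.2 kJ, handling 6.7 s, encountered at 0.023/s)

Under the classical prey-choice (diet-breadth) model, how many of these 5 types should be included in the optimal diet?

E/h in descending order: small beetles 2.48, grasshoppers 1.15, ants 0.627, termites 0.493, caterpillars 0.103 kJ/s. The optimal diet is the largest prefix of this list for which every included type satisfies E_i/h_i > R on the types above it.
Rate on top 1: 0.1382. grasshoppers: 1.15 > 0.1382 → include.
Rate on top 2: 0.3927. ants: 0.627 > 0.3927 → include.
Rate on top 3: 0.4157. termites: 0.493 > 0.4157 → include.
Rate on top 4: 0.4252. caterpillars: 0.103 < 0.4252 → exclude; stop.
Optimal diet: small beetles, grasshoppers, ants, termites — 4 of 5 types.

4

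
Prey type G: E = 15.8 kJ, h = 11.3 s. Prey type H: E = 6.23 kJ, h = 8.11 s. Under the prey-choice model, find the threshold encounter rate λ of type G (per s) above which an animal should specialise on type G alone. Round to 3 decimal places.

0.108 per s

At the threshold, the rate on type G alone equals the profitability of type H: λ·15.8/(1 + λ·11.3) = 6.23/8.11 = 0.7682.
Rearranging, λ(15.8 − 0.7682×11.3) = 0.7682, so λ = 0.7682/7.119 = 0.1079 per s.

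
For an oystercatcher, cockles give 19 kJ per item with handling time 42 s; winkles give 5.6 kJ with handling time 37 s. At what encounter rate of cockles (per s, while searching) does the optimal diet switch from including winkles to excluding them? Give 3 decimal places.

0.012 per s

At the threshold, the rate on cockles alone equals the profitability of winkles: λ·19/(1 + λ·42) = 5.6/37 = 0.1514.
Rearranging, λ(19 − 0.1514×42) = 0.1514, so λ = 0.1514/12.64 = 0.01197 per s.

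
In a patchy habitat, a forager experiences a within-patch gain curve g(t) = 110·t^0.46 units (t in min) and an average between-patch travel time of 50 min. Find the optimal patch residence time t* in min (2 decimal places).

Optimal t* satisfies g'(t*) = g(t*)/(T + t*).
g'(t) = 0.46·110·t^-0.54. Setting 0.46·110·t^-0.54 = 110·t^0.46/(50+t) gives 0.46(50+t) = t, so 0.54·t = 0.46×50.
t* = 0.46×50/0.54 = 42.59 min.

42.59 min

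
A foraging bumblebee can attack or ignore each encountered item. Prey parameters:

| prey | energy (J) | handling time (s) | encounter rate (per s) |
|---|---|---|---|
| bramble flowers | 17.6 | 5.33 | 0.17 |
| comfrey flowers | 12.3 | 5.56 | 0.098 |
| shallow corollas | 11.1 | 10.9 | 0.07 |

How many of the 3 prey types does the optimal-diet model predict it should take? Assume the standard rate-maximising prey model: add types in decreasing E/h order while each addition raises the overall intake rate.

Profitabilities (E/h, J/s): bramble flowers 3.3, comfrey flowers 2.21, shallow corollas 1.02. Add prey in this order while the next type's profitability exceeds the intake rate on those already taken.
Rate on top 1: 1.57. comfrey flowers: 2.21 > 1.57 → include.
Rate on top 2: 1.713. shallow corollas: 1.02 < 1.713 → exclude; stop.
Optimal diet: bramble flowers, comfrey flowers — 2 of 3 types.

2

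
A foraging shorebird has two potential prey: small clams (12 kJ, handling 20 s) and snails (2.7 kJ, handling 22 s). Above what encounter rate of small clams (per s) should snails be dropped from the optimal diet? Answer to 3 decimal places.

0.013 per s

At the threshold, the rate on small clams alone equals the profitability of snails: λ·12/(1 + λ·20) = 2.7/22 = 0.1227.
Rearranging, λ(12 − 0.1227×20) = 0.1227, so λ = 0.1227/9.545 = 0.01286 per s.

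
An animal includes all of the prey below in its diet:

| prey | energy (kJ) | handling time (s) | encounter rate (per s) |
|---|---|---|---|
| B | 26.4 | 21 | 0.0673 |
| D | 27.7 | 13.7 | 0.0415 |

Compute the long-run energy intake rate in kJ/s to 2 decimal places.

R = (0.0673×26.4 + 0.0415×27.7) / (1 + 0.0673×21 + 0.0415×13.7) = 2.926/2.982 = 0.9814 kJ/s.

0.98 kJ/s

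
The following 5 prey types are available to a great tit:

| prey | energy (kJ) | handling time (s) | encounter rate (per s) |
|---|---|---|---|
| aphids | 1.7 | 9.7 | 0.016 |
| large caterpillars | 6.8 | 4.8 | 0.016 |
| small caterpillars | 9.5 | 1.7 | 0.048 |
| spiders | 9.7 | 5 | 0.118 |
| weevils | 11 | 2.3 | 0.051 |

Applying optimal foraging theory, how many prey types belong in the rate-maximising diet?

4

E/h in descending order: small caterpillars 5.59, weevils 4.78, spiders 1.94, large caterpillars 1.42, aphids 0.175 kJ/s. The optimal diet is the largest prefix of this list for which every included type satisfies E_i/h_i > R on the types above it.
Rate on top 1: 0.4216. weevils: 4.78 > 0.4216 → include.
Rate on top 2: 0.8483. spiders: 1.94 > 0.8483 → include.
Rate on top 3: 1.208. large caterpillars: 1.42 > 1.208 → include.
Rate on top 4: 1.217. aphids: 0.175 < 1.217 → exclude; stop.
Optimal diet: small caterpillars, weevils, spiders, large caterpillars — 4 of 5 types.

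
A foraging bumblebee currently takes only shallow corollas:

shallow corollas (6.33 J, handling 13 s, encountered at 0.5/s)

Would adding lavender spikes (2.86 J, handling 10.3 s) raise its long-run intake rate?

On shallow corollas alone, R = ΣλE/(1+Σλh) = 3.165/7.5 = 0.422 J/s.
lavender spikes: E/h = 2.86/10.3 = 0.2777 J/s.
0.2777 < 0.422, so adding lavender spikes would lower the average — exclude it.

No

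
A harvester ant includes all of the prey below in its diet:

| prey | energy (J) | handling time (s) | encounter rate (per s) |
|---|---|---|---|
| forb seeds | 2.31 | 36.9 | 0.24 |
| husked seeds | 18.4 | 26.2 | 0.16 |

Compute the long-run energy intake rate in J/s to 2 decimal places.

0.25 J/s

R = (0.24×2.31 + 0.16×18.4) / (1 + 0.24×36.9 + 0.16×26.2) = 3.498/14.05 = 0.249 J/s.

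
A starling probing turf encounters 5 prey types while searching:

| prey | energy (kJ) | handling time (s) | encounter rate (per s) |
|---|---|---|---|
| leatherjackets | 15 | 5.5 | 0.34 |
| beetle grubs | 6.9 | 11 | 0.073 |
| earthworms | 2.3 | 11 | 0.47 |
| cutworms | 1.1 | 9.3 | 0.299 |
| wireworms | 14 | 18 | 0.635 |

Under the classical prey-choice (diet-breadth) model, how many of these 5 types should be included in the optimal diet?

1

Profitabilities (E/h, kJ/s): leatherjackets 2.73, wireworms 0.778, beetle grubs 0.627, earthworms 0.209, cutworms 0.118. Add prey in this order while the next type's profitability exceeds the intake rate on those already taken.
Rate on top 1: 1.777. wireworms: 0.778 < 1.777 → exclude; stop.
Optimal diet: leatherjackets — 1 of 5 types.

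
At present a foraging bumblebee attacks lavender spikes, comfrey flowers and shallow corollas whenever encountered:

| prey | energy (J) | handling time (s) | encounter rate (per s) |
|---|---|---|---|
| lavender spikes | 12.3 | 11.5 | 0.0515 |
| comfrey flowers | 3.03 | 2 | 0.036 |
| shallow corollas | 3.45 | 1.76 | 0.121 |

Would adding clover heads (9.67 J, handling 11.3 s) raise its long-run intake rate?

Yes

On lavender spikes, comfrey flowers and shallow corollas alone, R = ΣλE/(1+Σλh) = 1.16/1.877 = 0.6179 J/s.
Profitability of clover heads: 9.67/11.3 = 0.8558 J/s.
0.8558 > 0.6179, so adding clover heads raises the average — include it.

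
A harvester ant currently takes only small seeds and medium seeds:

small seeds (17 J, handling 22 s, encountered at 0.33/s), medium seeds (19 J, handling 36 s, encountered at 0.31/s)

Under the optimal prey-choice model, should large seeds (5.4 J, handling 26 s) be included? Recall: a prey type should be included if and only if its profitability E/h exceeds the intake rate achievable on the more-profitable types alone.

No

On small seeds and medium seeds alone, R = ΣλE/(1+Σλh) = 11.5/19.42 = 0.5922 J/s.
Profitability of large seeds: 5.4/26 = 0.2077 J/s.
Since 0.2077 < R, time spent handling large seeds is better spent searching.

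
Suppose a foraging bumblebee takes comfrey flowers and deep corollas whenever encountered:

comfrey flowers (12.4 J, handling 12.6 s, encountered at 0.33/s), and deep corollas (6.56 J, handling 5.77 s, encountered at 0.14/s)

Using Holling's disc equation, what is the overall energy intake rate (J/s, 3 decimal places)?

R = Σλ_iE_i / (1 + Σλ_ih_i)
Numerator: 0.33×12.4 + 0.14×6.56 = 5.01
Denominator: 1 + 0.33×12.6 + 0.14×5.77 = 5.966
R = 5.01/5.966 = 0.8399 J/s

0.840 J/s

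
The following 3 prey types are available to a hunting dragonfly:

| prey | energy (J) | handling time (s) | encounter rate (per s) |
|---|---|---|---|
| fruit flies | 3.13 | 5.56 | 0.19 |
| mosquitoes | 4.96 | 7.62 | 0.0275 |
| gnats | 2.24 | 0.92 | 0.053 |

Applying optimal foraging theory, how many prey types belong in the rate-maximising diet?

Profitabilities (E/h, J/s): gnats 2.43, mosquitoes 0.651, fruit flies 0.563. Add prey in this order while the next type's profitability exceeds the intake rate on those already taken.
Rate on top 1: 0.1132. mosquitoes: 0.651 > 0.1132 → include.
Rate on top 2: 0.2027. fruit flies: 0.563 > 0.2027 → include.
Optimal diet: gnats, mosquitoes, fruit flies — 3 of 3 types.

3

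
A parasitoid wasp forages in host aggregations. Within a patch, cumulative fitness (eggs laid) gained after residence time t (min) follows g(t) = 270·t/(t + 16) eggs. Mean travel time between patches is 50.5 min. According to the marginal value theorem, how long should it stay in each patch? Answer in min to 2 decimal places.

28.43 min

Optimal t* satisfies g'(t*) = g(t*)/(T + t*).
g'(t) = 270·16/(t + 16)². Setting 270·16/(t+16)² = 270t/[(t+16)(50.5+t)] gives 16(50.5+t) = t(t+16), so t² = 16×50.5 = 808.
t* = √808 = 28.43 min.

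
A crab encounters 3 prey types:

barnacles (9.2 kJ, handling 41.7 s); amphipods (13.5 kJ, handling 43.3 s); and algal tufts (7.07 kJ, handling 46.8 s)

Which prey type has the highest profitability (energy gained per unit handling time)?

amphipods

Profitability E/h (kJ/s): barnacles = 9.2/41.7 = 0.221, amphipods = 13.5/43.3 = 0.312, algal tufts = 7.07/46.8 = 0.151.
Ranked: amphipods > barnacles > algal tufts.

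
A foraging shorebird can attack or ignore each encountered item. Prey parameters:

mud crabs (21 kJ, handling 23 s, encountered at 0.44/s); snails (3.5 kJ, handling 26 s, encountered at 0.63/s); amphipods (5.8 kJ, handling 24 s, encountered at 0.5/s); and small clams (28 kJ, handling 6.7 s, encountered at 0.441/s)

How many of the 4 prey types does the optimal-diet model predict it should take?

Rank by E/h (kJ/s): small clams 4.18, mud crabs 0.913, amphipods 0.242, snails 0.135. Include each in turn until the next type's E/h falls below the running intake rate.
Rate on top 1: 3.122. mud crabs: 0.913 < 3.122 → exclude; stop.
Optimal diet: small clams — 1 of 4 types.

1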